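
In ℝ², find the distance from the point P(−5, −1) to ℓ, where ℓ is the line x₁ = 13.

18

The normal to the line is n = (1, 0) with |n| = 1.
|n·P − 13| = |-5 − 13| = 18, so the distance is 18/1 = 18.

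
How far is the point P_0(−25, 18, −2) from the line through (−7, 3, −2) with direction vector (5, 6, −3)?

Direction vector d = (5, 6, −3).
AP = (−18, 15, 0); AP·d = 0, |AP|² = 549, |d|² = 70.
distance² = |AP|² − (AP·d)²/|d|² = 549 − 0/70 = 549, so the distance is 3√61.

3√61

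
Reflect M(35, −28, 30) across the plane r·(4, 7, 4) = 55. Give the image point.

With n = (4, 7, 4), the signed offset is (n·M − 55)/|n|² = 9/81 = 1/9.
M' = M − 2t·n = (35, −28, 30) − (2/9)·(4, 7, 4) = (307/9, −266/9, 262/9).

(307/9, -266/9, 262/9)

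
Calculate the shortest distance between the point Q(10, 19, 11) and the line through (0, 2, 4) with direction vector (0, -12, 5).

Direction vector d = (0, -12, 5).
AP = (10, 17, 7), and AP × d = (169, -50, -120).
|AP × d|² = 45461 and |d|² = 169, so the distance is √(45461/169) = √269.

√269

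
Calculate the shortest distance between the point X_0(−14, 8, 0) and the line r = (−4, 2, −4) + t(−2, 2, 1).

Direction vector d = (−2, 2, 1).
AP = (−10, 6, 4); AP·d = 36, |AP|² = 152, |d|² = 9.
distance² = |AP|² − (AP·d)²/|d|² = 152 − 1296/9 = 8, so the distance is 2√2.

2√2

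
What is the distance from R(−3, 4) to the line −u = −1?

The normal to the line is n = (−1, 0) with |n| = 1.
|n·R − (-1)| = |3 − (-1)| = 4, so the distance is 4/1 = 4.

4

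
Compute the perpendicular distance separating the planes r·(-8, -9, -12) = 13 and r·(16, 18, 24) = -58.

Divide the second equation by -2 to match normals: -8x - 9y - 12z = 29.
With common normal n = (-8, -9, -12) (|n| = 17), the distance is |13 − 29|/|n| = 16/17.

16/17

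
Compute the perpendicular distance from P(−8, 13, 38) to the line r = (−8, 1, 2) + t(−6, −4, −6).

18√2

Direction vector d = (−6, −4, −6).
AP = (0, 12, 36); AP·d = -264, |AP|² = 1440, |d|² = 88.
distance² = |AP|² − (AP·d)²/|d|² = 1440 − 69696/88 = 648, so the distance is 18√2.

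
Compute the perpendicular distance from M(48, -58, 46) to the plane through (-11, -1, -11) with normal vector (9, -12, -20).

The plane has equation n·(r − (-11, -1, -11)) = 0, i.e. n·r = 133.
Then n·(48, -58, 46) - 133 = 75.
|n| = √(81 + 144 + 400) = 25, so the distance is |75|/25 = 3.

3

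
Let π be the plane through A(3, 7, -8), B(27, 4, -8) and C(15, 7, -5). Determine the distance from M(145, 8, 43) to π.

AB = (24, -3, 0) and AC = (12, 0, 3), so a normal is n = AB × AC = (-9, -72, 36).
Then n·(145, 8, 43) - (-819) = 486.
|n| = √(81 + 5184 + 1296) = 81, so the distance is |486|/81 = 6.

6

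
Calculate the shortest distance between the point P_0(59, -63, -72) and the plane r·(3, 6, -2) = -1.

8

n = (3, 6, -2); n·P − (-1) = -56; |n| = 7; distance = 56/7 = 8.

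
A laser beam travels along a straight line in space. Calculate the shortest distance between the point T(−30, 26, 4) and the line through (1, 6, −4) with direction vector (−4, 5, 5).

3√41

Direction vector d = (−4, 5, 5).
AP = (−31, 20, 8), and AP × d = (60, 123, −75).
|AP × d|² = 24354 and |d|² = 66, so the distance is √(24354/66) = √369 = 3√41.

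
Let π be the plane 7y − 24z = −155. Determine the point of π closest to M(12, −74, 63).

The perpendicular from M has direction n = (0, 7, −24): r = (12, −74, 63) + μ(0, 7, −24).
Substitute into the plane: n·(M + μn) = -155 gives -2030 + 625μ = -155, so μ = 3.
Foot = (12, −74, 63) + 3·(0, 7, −24) = (12, −53, −9).

(12, -53, -9)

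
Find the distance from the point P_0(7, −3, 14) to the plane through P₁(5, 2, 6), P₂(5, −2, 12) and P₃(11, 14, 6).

11/7

P₁P₂ = (0, −4, 6) and P₁P₃ = (6, 12, 0), so a normal is n = P₁P₂ × P₁P₃ = (−72, 36, 24).
n = (−72, 36, 24); n·P − (-144) = -132; |n| = 84; distance = 132/84 = 11/7.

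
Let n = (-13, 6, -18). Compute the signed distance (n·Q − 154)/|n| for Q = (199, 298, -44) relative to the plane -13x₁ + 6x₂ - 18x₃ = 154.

-7

n·Q − 154 = -161.
|n| = 23, so the signed distance is -161/23 = -7.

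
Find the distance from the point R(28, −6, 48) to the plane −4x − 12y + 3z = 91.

1

n = (−4, −12, 3); n·P − 91 = 13; |n| = 13; distance = 13/13 = 1.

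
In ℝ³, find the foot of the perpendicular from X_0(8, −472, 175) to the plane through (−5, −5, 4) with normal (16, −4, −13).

(40/3, -1420/3, 512/3)

n = (16, −4, −13), |n|² = 441, and n·X_0 − (-112) = -147.
t = -147/441 = -1/3, so the foot is X_0 − t·n = (8, −472, 175) − (-1/3)·(16, −4, −13) = (40/3, −1420/3, 512/3).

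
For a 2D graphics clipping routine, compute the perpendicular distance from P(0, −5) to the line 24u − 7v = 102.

67/25

d = |24·0 + (-7)·(-5) − 102| / √(576 + 49) = |-67|/25 = 67/25.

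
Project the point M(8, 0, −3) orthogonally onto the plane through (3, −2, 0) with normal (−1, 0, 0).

n = (−1, 0, 0), |n|² = 1, and n·M − (-3) = -5.
t = -5/1 = -5, so the foot is M − t·n = (8, 0, −3) − (-5)·(−1, 0, 0) = (3, 0, −3).

(3, 0, -3)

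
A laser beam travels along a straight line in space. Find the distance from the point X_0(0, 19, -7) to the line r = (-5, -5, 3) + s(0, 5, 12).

√701

Direction vector d = (0, 5, 12).
AP = (5, 24, -10), and AP × d = (338, -60, 25).
|AP × d|² = 118469 and |d|² = 169, so the distance is √(118469/169) = √701.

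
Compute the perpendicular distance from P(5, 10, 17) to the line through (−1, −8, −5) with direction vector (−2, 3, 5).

Direction vector d = (−2, 3, 5).
AP = (6, 18, 22); AP·d = 152, |AP|² = 844, |d|² = 38.
distance² = |AP|² − (AP·d)²/|d|² = 844 − 23104/38 = 236, so the distance is 2√59.

2√59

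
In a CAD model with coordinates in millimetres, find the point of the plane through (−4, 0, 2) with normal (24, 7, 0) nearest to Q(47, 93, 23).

(-25, 72, 23)

n = (24, 7, 0), |n|² = 625, and n·Q − (-96) = 1875.
t = 1875/625 = 3, so the foot is Q − t·n = (47, 93, 23) − 3·(24, 7, 0) = (−25, 72, 23).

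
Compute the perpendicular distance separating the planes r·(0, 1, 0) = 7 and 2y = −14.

14

Divide the second equation by 2 to match normals: y = -7.
Both planes have normal n = (0, 1, 0), |n| = 1. Any point on the first plane is at distance |(-7) − 7|/|n| = 14/1 = 14 from the second.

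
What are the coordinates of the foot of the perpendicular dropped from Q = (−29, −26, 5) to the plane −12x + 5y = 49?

The perpendicular from Q has direction n = (−12, 5, 0): r = (−29, −26, 5) + λ(−12, 5, 0).
Substitute into the plane: n·(Q + λn) = 49 gives 218 + 169λ = 49, so λ = -1.
Foot = (−29, −26, 5) + (-1)·(−12, 5, 0) = (−17, −31, 5).

(-17, -31, 5)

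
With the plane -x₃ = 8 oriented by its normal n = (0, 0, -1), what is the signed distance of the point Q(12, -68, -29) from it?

21

n·Q − 8 = 21.
|n| = 1, so the signed distance is 21/1 = 21.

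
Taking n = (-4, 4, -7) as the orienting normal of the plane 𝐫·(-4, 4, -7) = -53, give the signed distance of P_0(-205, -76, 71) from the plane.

n·P_0 − (-53) = 72.
|n| = 9, so the signed distance is 72/9 = 8.

8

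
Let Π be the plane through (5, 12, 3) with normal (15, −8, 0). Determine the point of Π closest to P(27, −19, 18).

n = (15, −8, 0), |n|² = 289, and n·P − (-21) = 578.
t = 578/289 = 2, so the foot is P − t·n = (27, −19, 18) − 2·(15, −8, 0) = (−3, −3, 18).

(-3, -3, 18)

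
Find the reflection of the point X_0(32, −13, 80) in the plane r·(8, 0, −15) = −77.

(80, -13, -10)

With n = (8, 0, −15), the signed offset is (n·X_0 − (-77))/|n|² = -867/289 = -3.
X_0' = X_0 − 2t·n = (32, −13, 80) − (-6)·(8, 0, −15) = (80, −13, −10).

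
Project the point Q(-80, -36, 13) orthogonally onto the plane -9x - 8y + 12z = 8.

The perpendicular from Q has direction n = (-9, -8, 12): r = (-80, -36, 13) + μ(-9, -8, 12).
Substitute into the plane: n·(Q + μn) = 8 gives 1164 + 289μ = 8, so μ = -4.
Foot = (-80, -36, 13) + (-4)·(-9, -8, 12) = (-44, -4, -35).

(-44, -4, -35)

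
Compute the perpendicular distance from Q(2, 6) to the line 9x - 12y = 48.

34/5

The normal to the line is n = (9, -12) with |n| = 15.
|n·Q − 48| = |-54 − 48| = 102, so the distance is 102/15 = 34/5.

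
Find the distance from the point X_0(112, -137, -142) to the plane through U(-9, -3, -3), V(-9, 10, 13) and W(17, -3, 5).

7

UV = (0, 13, 16) and UW = (26, 0, 8), so a normal is n = UV × UW = (104, 416, -338).
n = (104, 416, -338); n·P − (-1170) = 3822; |n| = 546; distance = 3822/546 = 7.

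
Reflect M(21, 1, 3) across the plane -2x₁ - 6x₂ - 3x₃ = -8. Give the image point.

With n = (-2, -6, -3), the signed offset is (n·M − (-8))/|n|² = -49/49 = -1.
M' = M − 2t·n = (21, 1, 3) − (-2)·(-2, -6, -3) = (17, -11, -3).

(17, -11, -3)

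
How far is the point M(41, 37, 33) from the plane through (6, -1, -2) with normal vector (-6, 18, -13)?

19/23

The plane has equation n·(r − (6, -1, -2)) = 0, i.e. n·r = -28.
Then n·(41, 37, 33) - (-28) = 19.
|n| = √(36 + 324 + 169) = 23, so the distance is |19|/23 = 19/23.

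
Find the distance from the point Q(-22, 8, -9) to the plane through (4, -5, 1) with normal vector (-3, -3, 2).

19/√22

The plane has equation n·(r − (4, -5, 1)) = 0, i.e. n·r = 5.
d = |(-3)·(-22) + (-3)·8 + 2·(-9) − 5| / √(9 + 9 + 4) = |19| / √22 = 19√22/22.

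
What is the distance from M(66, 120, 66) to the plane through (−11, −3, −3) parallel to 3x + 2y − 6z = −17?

Parallel planes share the normal n = (3, 2, −6); since (−11, −3, −3) lies on the plane, its equation is 3x + 2y − 6z = -21.
n = (3, 2, −6); n·P − (-21) = 63; |n| = 7; distance = 63/7 = 9.

9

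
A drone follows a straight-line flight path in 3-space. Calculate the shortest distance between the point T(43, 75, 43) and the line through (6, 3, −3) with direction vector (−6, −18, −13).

√205

Direction vector d = (−6, −18, −13).
AP = (37, 72, 46), and AP × d = (−108, 205, −234).
|AP × d|² = 108445 and |d|² = 529, so the distance is √(108445/529) = √205.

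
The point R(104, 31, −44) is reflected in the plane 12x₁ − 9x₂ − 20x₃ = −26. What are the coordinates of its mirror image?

With n = (12, −9, −20), the signed offset is (n·R − (-26))/|n|² = 1875/625 = 3.
R' = R − 2t·n = (104, 31, −44) − 6·(12, −9, −20) = (32, 85, 76).

(32, 85, 76)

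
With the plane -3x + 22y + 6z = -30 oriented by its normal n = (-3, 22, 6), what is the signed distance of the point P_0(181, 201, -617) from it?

9

n·P_0 − (-30) = 207.
|n| = 23, so the signed distance is 207/23 = 9.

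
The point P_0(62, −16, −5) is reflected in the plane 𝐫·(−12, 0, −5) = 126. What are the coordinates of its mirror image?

With n = (−12, 0, −5), the signed offset is (n·P_0 − 126)/|n|² = -845/169 = -5.
P_0' = P_0 − 2t·n = (62, −16, −5) − (-10)·(−12, 0, −5) = (−58, −16, −55).

(-58, -16, -55)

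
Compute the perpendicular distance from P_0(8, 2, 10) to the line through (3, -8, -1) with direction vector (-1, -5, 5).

Direction vector d = (-1, -5, 5).
AP = (5, 10, 11); AP·d = 0, |AP|² = 246, |d|² = 51.
distance² = |AP|² − (AP·d)²/|d|² = 246 − 0/51 = 246, so the distance is √246.

√246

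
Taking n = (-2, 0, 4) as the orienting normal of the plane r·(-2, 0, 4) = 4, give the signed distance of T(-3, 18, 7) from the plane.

3√5

n·T − 4 = 30.
|n| = 2√5, so the signed distance is 3√5.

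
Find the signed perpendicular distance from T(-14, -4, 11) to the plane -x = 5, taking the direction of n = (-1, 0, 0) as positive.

n·T − 5 = 9.
|n| = 1, so the signed distance is 9/1 = 9.

9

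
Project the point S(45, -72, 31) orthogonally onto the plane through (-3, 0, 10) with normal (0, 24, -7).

(45, 0, 10)

n = (0, 24, -7), |n|² = 625, and n·S − (-70) = -1875.
t = -1875/625 = -3, so the foot is S − t·n = (45, -72, 31) − (-3)·(0, 24, -7) = (45, 0, 10).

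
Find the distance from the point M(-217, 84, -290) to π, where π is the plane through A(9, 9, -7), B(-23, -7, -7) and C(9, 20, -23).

5

AB = (-32, -16, 0) and AC = (0, 11, -16), so a normal is n = AB × AC = (256, -512, -352).
d = |256·(-217) + (-512)·84 + (-352)·(-290) − 160| / √(65536 + 262144 + 123904) = |3360| / 672 = 5.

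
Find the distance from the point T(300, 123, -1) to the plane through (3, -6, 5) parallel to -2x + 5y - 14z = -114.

Parallel planes share the normal n = (-2, 5, -14); since (3, -6, 5) lies on the plane, its equation is -2x + 5y - 14z = -106.
Then n·(300, 123, -1) - (-106) = 135.
|n| = √(4 + 25 + 196) = 15, so the distance is |135|/15 = 9.

9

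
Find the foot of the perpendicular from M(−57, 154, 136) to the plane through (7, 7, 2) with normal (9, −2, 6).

n = (9, −2, 6), |n|² = 121, and n·M − 61 = -66.
t = -66/121 = -6/11, so the foot is M − t·n = (−57, 154, 136) − (-6/11)·(9, −2, 6) = (−573/11, 1682/11, 1532/11).

(-573/11, 1682/11, 1532/11)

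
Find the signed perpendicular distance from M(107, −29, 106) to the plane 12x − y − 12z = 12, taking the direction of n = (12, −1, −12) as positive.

29/17

n·M − 12 = 29.
|n| = 17, so the signed distance is 29/17.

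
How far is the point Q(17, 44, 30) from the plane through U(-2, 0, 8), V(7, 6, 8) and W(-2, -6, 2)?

UV = (9, 6, 0) and UW = (0, -6, -6), so a normal is n = UV × UW = (-36, 54, -54).
n = (-36, 54, -54); n·P − (-360) = 504; |n| = 18√22; distance = 504/(18√22) = 14√22/11.

28/√22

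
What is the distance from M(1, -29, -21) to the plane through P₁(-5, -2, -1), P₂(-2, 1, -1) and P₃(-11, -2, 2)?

7/√6

P₁P₂ = (3, 3, 0) and P₁P₃ = (-6, 0, 3), so a normal is n = P₁P₂ × P₁P₃ = (9, -9, 18).
d = |9·1 + (-9)·(-29) + 18·(-21) − (-45)| / √(81 + 81 + 324) = |-63| / (9√6) = 7√6/6.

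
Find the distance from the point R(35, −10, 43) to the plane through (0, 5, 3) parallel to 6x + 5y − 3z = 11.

3√70/14

Parallel planes share the normal n = (6, 5, −3); since (0, 5, 3) lies on the plane, its equation is 6x + 5y − 3z = 16.
Then n·(35, −10, 43) − 16 = 15.
|n| = √(36 + 25 + 9) = √70, so the distance is |15|/√70 = 3√70/14.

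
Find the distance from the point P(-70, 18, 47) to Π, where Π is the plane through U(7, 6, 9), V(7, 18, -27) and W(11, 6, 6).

5

UV = (0, 12, -36) and UW = (4, 0, -3), so a normal is n = UV × UW = (-36, -144, -48).
d = |(-36)·(-70) + (-144)·18 + (-48)·47 − (-1548)| / √(1296 + 20736 + 2304) = |-780| / 156 = 5.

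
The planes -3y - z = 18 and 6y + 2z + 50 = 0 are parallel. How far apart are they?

Divide the second equation by -2 to match normals: -3y - z = 25.
With common normal n = (0, -3, -1) (|n| = √10), the distance is |18 − 25|/|n| = 7/√10.

7/√10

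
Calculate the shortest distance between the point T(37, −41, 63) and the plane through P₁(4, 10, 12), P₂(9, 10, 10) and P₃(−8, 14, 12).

P₁P₂ = (5, 0, −2) and P₁P₃ = (−12, 4, 0), so a normal is n = P₁P₂ × P₁P₃ = (8, 24, 20).
Then n·(37, −41, 63) − 512 = 60.
|n| = √(64 + 576 + 400) = 4√65, so the distance is |60|/(4√65) = 3√65/13.

15/√65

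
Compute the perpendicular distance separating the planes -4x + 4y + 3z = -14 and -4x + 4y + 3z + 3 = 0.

11/√41

Both planes have normal n = (-4, 4, 3), |n| = √41. Any point on the first plane is at distance |(-3) − (-14)|/|n| = 11/√41 from the second.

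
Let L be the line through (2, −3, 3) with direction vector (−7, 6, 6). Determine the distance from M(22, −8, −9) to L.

Direction vector d = (−7, 6, 6).
AP = (20, −5, −12); AP·d = -242, |AP|² = 569, |d|² = 121.
distance² = |AP|² − (AP·d)²/|d|² = 569 − 58564/121 = 85, so the distance is √85.

√85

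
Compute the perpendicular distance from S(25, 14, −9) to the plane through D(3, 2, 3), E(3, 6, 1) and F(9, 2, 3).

12/√5

DE = (0, 4, −2) and DF = (6, 0, 0), so a normal is n = DE × DF = (0, −12, −24).
n = (0, −12, −24); n·P − (-96) = 144; |n| = 12√5; distance = 144/(12√5) = 12√5/5.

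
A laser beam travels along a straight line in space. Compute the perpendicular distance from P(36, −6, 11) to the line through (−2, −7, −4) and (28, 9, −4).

A direction vector is d = (30, 16, 0).
AP = (38, 1, 15), and AP × d = (−240, 450, 578).
|AP × d|² = 594184 and |d|² = 1156, so the distance is √(594184/1156) = √514.

√514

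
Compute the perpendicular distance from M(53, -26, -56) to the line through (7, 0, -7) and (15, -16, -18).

A direction vector is d = (8, -16, -11).
AP = (46, -26, -49); AP·d = 1323, |AP|² = 5193, |d|² = 441.
distance² = |AP|² − (AP·d)²/|d|² = 5193 − 1750329/441 = 1224, so the distance is 6√34.

6√34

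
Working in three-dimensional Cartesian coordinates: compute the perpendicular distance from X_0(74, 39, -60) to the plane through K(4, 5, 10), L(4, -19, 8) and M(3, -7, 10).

2

KL = (0, -24, -2) and KM = (-1, -12, 0), so a normal is n = KL × KM = (-24, 2, -24).
d = |(-24)·74 + 2·39 + (-24)·(-60) − (-326)| / √(576 + 4 + 576) = |68| / 34 = 2.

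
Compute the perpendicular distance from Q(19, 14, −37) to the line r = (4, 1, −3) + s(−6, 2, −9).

Direction vector d = (−6, 2, −9).
AP = (15, 13, −34), and AP × d = (−49, 339, 108).
|AP × d|² = 128986 and |d|² = 121, so the distance is √(128986/121) = √1066.

√1066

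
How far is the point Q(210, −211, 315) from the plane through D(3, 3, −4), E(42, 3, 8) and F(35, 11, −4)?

DE = (39, 0, 12) and DF = (32, 8, 0), so a normal is n = DE × DF = (−96, 384, 312).
Then n·(210, −211, 315) − (−384) = −2520.
|n| = √(9216 + 147456 + 97344) = 504, so the distance is |-2520|/504 = 5.

5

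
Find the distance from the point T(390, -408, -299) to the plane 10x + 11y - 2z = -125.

9

d = |10·390 + 11·(-408) + (-2)·(-299) − (-125)| / √(100 + 121 + 4) = |135| / 15 = 9.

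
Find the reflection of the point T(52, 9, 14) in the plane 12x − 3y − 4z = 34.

(-20, 27, 38)

With n = (12, −3, −4), the signed offset is (n·T − 34)/|n|² = 507/169 = 3.
T' = T − 2t·n = (52, 9, 14) − 6·(12, −3, −4) = (−20, 27, 38).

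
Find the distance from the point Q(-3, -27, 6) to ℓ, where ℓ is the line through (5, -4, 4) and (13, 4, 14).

A direction vector is d = (8, 8, 10).
AP = (-8, -23, 2); AP·d = -228, |AP|² = 597, |d|² = 228.
distance² = |AP|² − (AP·d)²/|d|² = 597 − 51984/228 = 369, so the distance is 3√41.

3√41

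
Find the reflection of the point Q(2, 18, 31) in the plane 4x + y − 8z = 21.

With n = (4, 1, −8), the signed offset is (n·Q − 21)/|n|² = -243/81 = -3.
Q' = Q − 2t·n = (2, 18, 31) − (-6)·(4, 1, −8) = (26, 24, −17).

(26, 24, -17)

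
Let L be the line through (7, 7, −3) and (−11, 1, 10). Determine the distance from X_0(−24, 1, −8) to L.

√493

A direction vector is d = (−18, −6, 13).
AP = (−31, −6, −5); AP·d = 529, |AP|² = 1022, |d|² = 529.
distance² = |AP|² − (AP·d)²/|d|² = 1022 − 279841/529 = 493, so the distance is √493.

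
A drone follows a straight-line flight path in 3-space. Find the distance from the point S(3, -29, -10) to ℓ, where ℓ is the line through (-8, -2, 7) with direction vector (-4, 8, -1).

√410

Direction vector d = (-4, 8, -1).
AP = (11, -27, -17); AP·d = -243, |AP|² = 1139, |d|² = 81.
distance² = |AP|² − (AP·d)²/|d|² = 1139 − 59049/81 = 410, so the distance is √410.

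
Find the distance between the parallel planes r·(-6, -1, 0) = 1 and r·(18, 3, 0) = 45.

Divide the second equation by -3 to match normals: -6x - y = -15.
With common normal n = (-6, -1, 0) (|n| = √37), the distance is |1 − (-15)|/|n| = 16/√37 = 16√37/37.

16√37/37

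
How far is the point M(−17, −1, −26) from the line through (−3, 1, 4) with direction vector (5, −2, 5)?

Direction vector d = (5, −2, 5).
AP = (−14, −2, −30), and AP × d = (−70, −80, 38).
|AP × d|² = 12744 and |d|² = 54, so the distance is √(12744/54) = √236 = 2√59.

2√59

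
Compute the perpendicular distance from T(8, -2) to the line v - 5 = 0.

7

The normal to the line is n = (0, 1) with |n| = 1.
|n·T − 5| = |-2 − 5| = 7, so the distance is 7/1 = 7.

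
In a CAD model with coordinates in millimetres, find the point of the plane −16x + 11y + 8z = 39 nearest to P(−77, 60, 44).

n = (−16, 11, 8), |n|² = 441, and n·P − 39 = 2205.
t = 2205/441 = 5, so the foot is P − t·n = (−77, 60, 44) − 5·(−16, 11, 8) = (3, 5, 4).

(3, 5, 4)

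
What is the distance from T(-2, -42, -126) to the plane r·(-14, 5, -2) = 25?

3

n = (-14, 5, -2); n·P − 25 = 45; |n| = 15; distance = 45/15 = 3.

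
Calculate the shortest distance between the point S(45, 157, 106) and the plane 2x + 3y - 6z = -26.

d = |2·45 + 3·157 + (-6)·106 − (-26)| / √(4 + 9 + 36) = |-49| / 7 = 7.

7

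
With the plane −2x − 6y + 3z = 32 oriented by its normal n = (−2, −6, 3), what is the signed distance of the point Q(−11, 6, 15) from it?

n·Q − 32 = -1.
|n| = 7, so the signed distance is -1/7.

-1/7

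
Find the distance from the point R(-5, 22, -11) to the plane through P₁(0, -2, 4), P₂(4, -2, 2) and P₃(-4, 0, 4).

13/3

P₁P₂ = (4, 0, -2) and P₁P₃ = (-4, 2, 0), so a normal is n = P₁P₂ × P₁P₃ = (4, 8, 8).
Then n·(-5, 22, -11) - 16 = 52.
|n| = √(16 + 64 + 64) = 12, so the distance is |52|/12 = 13/3.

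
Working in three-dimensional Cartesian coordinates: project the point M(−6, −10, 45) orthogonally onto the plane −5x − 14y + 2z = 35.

(-1, 4, 43)

The perpendicular from M has direction n = (−5, −14, 2): r = (−6, −10, 45) + μ(−5, −14, 2).
Substitute into the plane: n·(M + μn) = 35 gives 260 + 225μ = 35, so μ = -1.
Foot = (−6, −10, 45) + (-1)·(−5, −14, 2) = (−1, 4, 43).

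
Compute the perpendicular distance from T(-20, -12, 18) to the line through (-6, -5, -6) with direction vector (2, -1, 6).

Direction vector d = (2, -1, 6).
AP = (-14, -7, 24), and AP × d = (-18, 132, 28).
|AP × d|² = 18532 and |d|² = 41, so the distance is √(18532/41) = √452 = 2√113.

2√113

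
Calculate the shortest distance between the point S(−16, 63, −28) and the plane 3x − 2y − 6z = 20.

26/7

d = |3·(-16) + (-2)·63 + (-6)·(-28) − 20| / √(9 + 4 + 36) = |-26| / 7 = 26/7.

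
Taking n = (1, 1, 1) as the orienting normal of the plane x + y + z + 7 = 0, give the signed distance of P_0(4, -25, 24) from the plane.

10√3/3

n·P_0 − (-7) = 10.
|n| = √3, so the signed distance is 10√3/3.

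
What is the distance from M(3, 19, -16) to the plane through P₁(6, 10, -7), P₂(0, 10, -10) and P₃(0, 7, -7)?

1

P₁P₂ = (-6, 0, -3) and P₁P₃ = (-6, -3, 0), so a normal is n = P₁P₂ × P₁P₃ = (-9, 18, 18).
Then n·(3, 19, -16) - 0 = 27.
|n| = √(81 + 324 + 324) = 27, so the distance is |27|/27 = 1.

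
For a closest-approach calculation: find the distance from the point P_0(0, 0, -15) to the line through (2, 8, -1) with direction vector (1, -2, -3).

2√10

Direction vector d = (1, -2, -3).
AP = (-2, -8, -14), and AP × d = (-4, -20, 12).
|AP × d|² = 560 and |d|² = 14, so the distance is √(560/14) = √40 = 2√10.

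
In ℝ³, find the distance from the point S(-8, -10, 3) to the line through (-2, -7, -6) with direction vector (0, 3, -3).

3√6

Direction vector d = (0, 3, -3).
AP = (-6, -3, 9), and AP × d = (-18, -18, -18).
|AP × d|² = 972 and |d|² = 18, so the distance is √(972/18) = √54 = 3√6.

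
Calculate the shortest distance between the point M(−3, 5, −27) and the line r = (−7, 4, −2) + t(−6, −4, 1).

√589

Direction vector d = (−6, −4, 1).
AP = (4, 1, −25); AP·d = -53, |AP|² = 642, |d|² = 53.
distance² = |AP|² − (AP·d)²/|d|² = 642 − 2809/53 = 589, so the distance is √589.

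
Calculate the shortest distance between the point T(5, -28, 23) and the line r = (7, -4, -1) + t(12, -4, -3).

Direction vector d = (12, -4, -3).
AP = (-2, -24, 24); AP·d = 0, |AP|² = 1156, |d|² = 169.
distance² = |AP|² − (AP·d)²/|d|² = 1156 − 0/169 = 1156, so the distance is 34.

34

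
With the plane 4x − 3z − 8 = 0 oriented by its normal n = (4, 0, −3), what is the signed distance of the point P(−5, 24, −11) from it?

1

n·P − 8 = 5.
|n| = 5, so the signed distance is 5/5 = 1.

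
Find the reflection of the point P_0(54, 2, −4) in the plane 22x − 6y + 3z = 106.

(-34, 26, -16)

With n = (22, −6, 3), the signed offset is (n·P_0 − 106)/|n|² = 1058/529 = 2.
P_0' = P_0 − 2t·n = (54, 2, −4) − 4·(22, −6, 3) = (−34, 26, −16).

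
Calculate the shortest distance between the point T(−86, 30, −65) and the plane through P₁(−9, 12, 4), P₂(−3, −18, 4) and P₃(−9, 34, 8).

5/3

P₁P₂ = (6, −30, 0) and P₁P₃ = (0, 22, 4), so a normal is n = P₁P₂ × P₁P₃ = (−120, −24, 132).
n = (−120, −24, 132); n·P − 1320 = -300; |n| = 180; distance = 300/180 = 5/3.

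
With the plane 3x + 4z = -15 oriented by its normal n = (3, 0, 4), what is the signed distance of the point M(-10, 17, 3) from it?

-3/5

n·M − (-15) = -3.
|n| = 5, so the signed distance is -3/5.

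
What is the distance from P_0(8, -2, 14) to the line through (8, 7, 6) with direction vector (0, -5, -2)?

2√29

Direction vector d = (0, -5, -2).
AP = (0, -9, 8); AP·d = 29, |AP|² = 145, |d|² = 29.
distance² = |AP|² − (AP·d)²/|d|² = 145 − 841/29 = 116, so the distance is 2√29.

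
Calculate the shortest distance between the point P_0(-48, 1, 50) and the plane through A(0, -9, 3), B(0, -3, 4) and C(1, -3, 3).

16√73/73

AB = (0, 6, 1) and AC = (1, 6, 0), so a normal is n = AB × AC = (-6, 1, -6).
Then n·(-48, 1, 50) - (-27) = 16.
|n| = √(36 + 1 + 36) = √73, so the distance is |16|/√73 = 16√73/73.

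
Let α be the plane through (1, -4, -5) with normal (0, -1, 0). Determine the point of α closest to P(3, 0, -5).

n = (0, -1, 0), |n|² = 1, and n·P − 4 = -4.
t = -4/1 = -4, so the foot is P − t·n = (3, 0, -5) − (-4)·(0, -1, 0) = (3, -4, -5).

(3, -4, -5)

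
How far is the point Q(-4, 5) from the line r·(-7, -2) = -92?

d = |(-7)·(-4) + (-2)·5 − (-92)| / √(49 + 4) = |110|/√53 = 110/√53.

110/√53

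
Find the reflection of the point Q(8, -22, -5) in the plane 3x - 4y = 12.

With n = (3, -4, 0), the signed offset is (n·Q − 12)/|n|² = 100/25 = 4.
Q' = Q − 2t·n = (8, -22, -5) − 8·(3, -4, 0) = (-16, 10, -5).

(-16, 10, -5)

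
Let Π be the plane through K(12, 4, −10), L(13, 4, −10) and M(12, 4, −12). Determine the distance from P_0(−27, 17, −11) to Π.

13

KL = (1, 0, 0) and KM = (0, 0, −2), so a normal is n = KL × KM = (0, 2, 0).
n = (0, 2, 0); n·P − 8 = 26; |n| = 2; distance = 26/2 = 13.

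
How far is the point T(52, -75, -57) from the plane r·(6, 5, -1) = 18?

Normal vector n = (6, 5, -1), and n·(52, -75, -57) - 18 = -24.
|n| = √(36 + 25 + 1) = √62, so the distance is |-24|/√62 = 12√62/31.

12√62/31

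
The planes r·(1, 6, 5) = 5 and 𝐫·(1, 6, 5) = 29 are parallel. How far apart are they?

12√62/31

With common normal n = (1, 6, 5) (|n| = √62), the distance is |5 − 29|/|n| = 24/√62.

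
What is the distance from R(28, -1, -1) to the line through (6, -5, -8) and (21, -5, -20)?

√385

A direction vector is d = (15, 0, -12).
AP = (22, 4, 7); AP·d = 246, |AP|² = 549, |d|² = 369.
distance² = |AP|² − (AP·d)²/|d|² = 549 − 60516/369 = 385, so the distance is √385.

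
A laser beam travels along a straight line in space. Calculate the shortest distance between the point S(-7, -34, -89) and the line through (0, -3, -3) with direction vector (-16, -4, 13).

Direction vector d = (-16, -4, 13).
AP = (-7, -31, -86), and AP × d = (-747, 1467, -468).
|AP × d|² = 2929122 and |d|² = 441, so the distance is √(2929122/441) = √6642 = 9√82.

9√82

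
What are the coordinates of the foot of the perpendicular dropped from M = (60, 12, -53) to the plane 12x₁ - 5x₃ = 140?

n = (12, 0, -5), |n|² = 169, and n·M − 140 = 845.
t = 845/169 = 5, so the foot is M − t·n = (60, 12, -53) − 5·(12, 0, -5) = (0, 12, -28).

(0, 12, -28)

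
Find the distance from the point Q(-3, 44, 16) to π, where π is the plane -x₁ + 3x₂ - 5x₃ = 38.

n = (-1, 3, -5); n·P − 38 = 17; |n| = √35; distance = 17/√35.

17/√35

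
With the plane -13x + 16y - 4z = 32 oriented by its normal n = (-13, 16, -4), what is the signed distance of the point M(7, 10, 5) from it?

17/21

n·M − 32 = 17.
|n| = 21, so the signed distance is 17/21.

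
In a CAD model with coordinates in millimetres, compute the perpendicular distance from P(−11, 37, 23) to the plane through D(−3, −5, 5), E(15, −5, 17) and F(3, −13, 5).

DE = (18, 0, 12) and DF = (6, −8, 0), so a normal is n = DE × DF = (96, 72, −144).
Then n·(−11, 37, 23) − (−1368) = −336.
|n| = √(9216 + 5184 + 20736) = 24√61, so the distance is |-336|/(24√61) = 14√61/61.

14√61/61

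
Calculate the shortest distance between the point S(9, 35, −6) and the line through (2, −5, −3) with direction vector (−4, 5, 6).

15√6

Direction vector d = (−4, 5, 6).
AP = (7, 40, −3), and AP × d = (255, −30, 195).
|AP × d|² = 103950 and |d|² = 77, so the distance is √(103950/77) = √1350 = 15√6.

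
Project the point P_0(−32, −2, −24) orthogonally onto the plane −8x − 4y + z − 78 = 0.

The perpendicular from P_0 has direction n = (−8, −4, 1): r = (−32, −2, −24) + t(−8, −4, 1).
Substitute into the plane: n·(P_0 + tn) = 78 gives 240 + 81t = 78, so t = -2.
Foot = (−32, −2, −24) + (-2)·(−8, −4, 1) = (−16, 6, −26).

(-16, 6, -26)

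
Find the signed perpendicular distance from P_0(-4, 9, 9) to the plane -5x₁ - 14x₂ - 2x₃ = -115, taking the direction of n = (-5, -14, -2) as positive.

n·P_0 − (-115) = -9.
|n| = 15, so the signed distance is -9/15 = -3/5.

-3/5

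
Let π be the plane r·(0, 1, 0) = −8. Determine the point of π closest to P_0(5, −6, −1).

(5, -8, -1)

n = (0, 1, 0), |n|² = 1, and n·P_0 − (-8) = 2.
t = 2/1 = 2, so the foot is P_0 − t·n = (5, −6, −1) − 2·(0, 1, 0) = (5, −8, −1).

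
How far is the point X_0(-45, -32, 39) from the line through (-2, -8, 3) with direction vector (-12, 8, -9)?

61

Direction vector d = (-12, 8, -9).
AP = (-43, -24, 36); AP·d = 0, |AP|² = 3721, |d|² = 289.
distance² = |AP|² − (AP·d)²/|d|² = 3721 − 0/289 = 3721, so the distance is 61.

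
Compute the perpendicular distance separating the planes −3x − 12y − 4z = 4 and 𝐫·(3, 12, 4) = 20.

Divide the second equation by -1 to match normals: −3x − 12y − 4z = -20.
With common normal n = (−3, −12, −4) (|n| = 13), the distance is |4 − (-20)|/|n| = 24/13.

24/13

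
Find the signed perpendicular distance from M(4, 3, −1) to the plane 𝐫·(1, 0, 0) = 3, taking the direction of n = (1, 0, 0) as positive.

n·M − 3 = 1.
|n| = 1, so the signed distance is 1/1 = 1.

1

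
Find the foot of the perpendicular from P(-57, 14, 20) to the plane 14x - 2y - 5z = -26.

n = (14, -2, -5), |n|² = 225, and n·P − (-26) = -900.
t = -900/225 = -4, so the foot is P − t·n = (-57, 14, 20) − (-4)·(14, -2, -5) = (-1, 6, 0).

(-1, 6, 0)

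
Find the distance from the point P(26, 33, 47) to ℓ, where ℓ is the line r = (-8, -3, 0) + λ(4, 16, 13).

Direction vector d = (4, 16, 13).
AP = (34, 36, 47), and AP × d = (-284, -254, 400).
|AP × d|² = 305172 and |d|² = 441, so the distance is √(305172/441) = √692 = 2√173.

2√173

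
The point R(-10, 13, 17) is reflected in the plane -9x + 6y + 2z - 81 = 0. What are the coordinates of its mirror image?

n = (-9, 6, 2), |n|² = 121, n·R − 81 = 121, so t = 121/121 = 1.
Foot F = R − 1·n = (-1, 7, 15); the reflection is 2F − R = (8, 1, 13).

(8, 1, 13)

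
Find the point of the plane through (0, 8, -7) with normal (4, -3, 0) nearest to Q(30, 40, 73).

(654/25, 1072/25, 73)

n = (4, -3, 0), |n|² = 25, and n·Q − (-24) = 24.
t = 24/25, so the foot is Q − t·n = (30, 40, 73) − (24/25)·(4, -3, 0) = (654/25, 1072/25, 73).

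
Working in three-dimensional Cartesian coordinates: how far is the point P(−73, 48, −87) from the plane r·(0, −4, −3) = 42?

Normal vector n = (0, −4, −3), and n·(−73, 48, −87) − 42 = 27.
|n| = √(0 + 16 + 9) = 5, so the distance is |27|/5 = 27/5.

27/5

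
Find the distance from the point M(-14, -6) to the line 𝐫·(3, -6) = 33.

13/√5

d = |3·(-14) + (-6)·(-6) − 33| / √(9 + 36) = |-39|/(3√5) = 13√5/5.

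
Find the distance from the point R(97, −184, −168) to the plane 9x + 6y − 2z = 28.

Normal vector n = (9, 6, −2), and n·(97, −184, −168) − 28 = 77.
|n| = √(81 + 36 + 4) = 11, so the distance is |77|/11 = 7.

7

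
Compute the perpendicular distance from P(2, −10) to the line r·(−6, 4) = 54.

53/√13

The normal to the line is n = (−6, 4) with |n| = 2√13.
|n·P − 54| = |-52 − 54| = 106, so the distance is 106/(2√13) = 53/√13.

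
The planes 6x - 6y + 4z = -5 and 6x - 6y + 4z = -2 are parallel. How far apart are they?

With common normal n = (6, -6, 4) (|n| = 2√22), the distance is |(-5) − (-2)|/|n| = 3/(2√22).

3√22/44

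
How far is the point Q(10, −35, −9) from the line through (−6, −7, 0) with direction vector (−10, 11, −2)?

√221

Direction vector d = (−10, 11, −2).
AP = (16, −28, −9); AP·d = -450, |AP|² = 1121, |d|² = 225.
distance² = |AP|² − (AP·d)²/|d|² = 1121 − 202500/225 = 221, so the distance is √221.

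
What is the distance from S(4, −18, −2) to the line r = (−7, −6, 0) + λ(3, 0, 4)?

Direction vector d = (3, 0, 4).
AP = (11, −12, −2), and AP × d = (−48, −50, 36).
|AP × d|² = 6100 and |d|² = 25, so the distance is √(6100/25) = √244 = 2√61.

2√61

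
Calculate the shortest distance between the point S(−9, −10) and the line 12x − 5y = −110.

d = |12·(-9) + (-5)·(-10) − (-110)| / √(144 + 25) = |52|/13 = 4.

4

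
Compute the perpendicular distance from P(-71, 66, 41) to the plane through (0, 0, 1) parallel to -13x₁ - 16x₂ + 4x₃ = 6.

9/7

Parallel planes share the normal n = (-13, -16, 4); since (0, 0, 1) lies on the plane, its equation is -13x₁ - 16x₂ + 4x₃ = 4.
n = (-13, -16, 4); n·P − 4 = 27; |n| = 21; distance = 27/21 = 9/7.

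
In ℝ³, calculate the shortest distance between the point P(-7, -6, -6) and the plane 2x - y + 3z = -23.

3√14/14

d = |2·(-7) + (-1)·(-6) + 3·(-6) − (-23)| / √(4 + 1 + 9) = |-3| / √14 = 3/√14.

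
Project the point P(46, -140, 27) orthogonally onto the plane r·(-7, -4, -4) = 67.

(463/9, -1232/9, 271/9)

The perpendicular from P has direction n = (-7, -4, -4): r = (46, -140, 27) + λ(-7, -4, -4).
Substitute into the plane: n·(P + λn) = 67 gives 130 + 81λ = 67, so λ = -7/9.
Foot = (46, -140, 27) + (-7/9)·(-7, -4, -4) = (463/9, -1232/9, 271/9).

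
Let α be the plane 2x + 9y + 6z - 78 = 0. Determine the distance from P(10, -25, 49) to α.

1

Normal vector n = (2, 9, 6), and n·(10, -25, 49) - 78 = 11.
|n| = √(4 + 81 + 36) = 11, so the distance is |11|/11 = 1.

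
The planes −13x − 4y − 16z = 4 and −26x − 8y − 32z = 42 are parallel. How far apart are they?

17/21

Divide the second equation by 2 to match normals: −13x − 4y − 16z = 21.
With common normal n = (−13, −4, −16) (|n| = 21), the distance is |4 − 21|/|n| = 17/21.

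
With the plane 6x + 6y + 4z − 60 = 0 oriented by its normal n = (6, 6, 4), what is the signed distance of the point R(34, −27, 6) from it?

n·R − 60 = 6.
|n| = 2√22, so the signed distance is 3/√22.

3/√22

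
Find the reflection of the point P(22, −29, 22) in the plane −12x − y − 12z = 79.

(-26, -33, -26)

With n = (−12, −1, −12), the signed offset is (n·P − 79)/|n|² = -578/289 = -2.
P' = P − 2t·n = (22, −29, 22) − (-4)·(−12, −1, −12) = (−26, −33, −26).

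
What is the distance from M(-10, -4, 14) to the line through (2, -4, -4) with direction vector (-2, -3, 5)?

3√14

Direction vector d = (-2, -3, 5).
AP = (-12, 0, 18); AP·d = 114, |AP|² = 468, |d|² = 38.
distance² = |AP|² − (AP·d)²/|d|² = 468 − 12996/38 = 126, so the distance is 3√14.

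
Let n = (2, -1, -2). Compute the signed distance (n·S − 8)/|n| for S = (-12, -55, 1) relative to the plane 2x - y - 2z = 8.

7

n·S − 8 = 21.
|n| = 3, so the signed distance is 21/3 = 7.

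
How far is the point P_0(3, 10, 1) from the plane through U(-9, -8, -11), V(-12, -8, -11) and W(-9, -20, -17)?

6/√5

UV = (-3, 0, 0) and UW = (0, -12, -6), so a normal is n = UV × UW = (0, -18, 36).
Then n·(3, 10, 1) - (-252) = 108.
|n| = √(0 + 324 + 1296) = 18√5, so the distance is |108|/(18√5) = 6/√5.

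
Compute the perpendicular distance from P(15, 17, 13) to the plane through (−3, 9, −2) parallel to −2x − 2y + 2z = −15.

11/√3

Parallel planes share the normal n = (−2, −2, 2); since (−3, 9, −2) lies on the plane, its equation is −2x − 2y + 2z = -16.
Then n·(15, 17, 13) − (−16) = −22.
|n| = √(4 + 4 + 4) = 2√3, so the distance is |-22|/(2√3) = 11/√3.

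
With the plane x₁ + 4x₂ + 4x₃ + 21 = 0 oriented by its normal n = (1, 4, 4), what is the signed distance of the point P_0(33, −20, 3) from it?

n·P_0 − (-21) = -14.
|n| = √33, so the signed distance is -14/√33.

-14/√33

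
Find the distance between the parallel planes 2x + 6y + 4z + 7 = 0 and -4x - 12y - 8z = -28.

21/(2√14)

Divide the second equation by -2 to match normals: 2x + 6y + 4z = 14.
With common normal n = (2, 6, 4) (|n| = 2√14), the distance is |(-7) − 14|/|n| = 21/(2√14) = 3√14/4.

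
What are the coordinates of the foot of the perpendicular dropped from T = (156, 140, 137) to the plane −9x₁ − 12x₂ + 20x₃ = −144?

n = (−9, −12, 20), |n|² = 625, and n·T − (-144) = -200.
t = -200/625 = -8/25, so the foot is T − t·n = (156, 140, 137) − (-8/25)·(−9, −12, 20) = (3828/25, 3404/25, 717/5).

(3828/25, 3404/25, 717/5)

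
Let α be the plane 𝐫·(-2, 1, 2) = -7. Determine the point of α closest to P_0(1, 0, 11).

(7, -3, 5)

n = (-2, 1, 2), |n|² = 9, and n·P_0 − (-7) = 27.
t = 27/9 = 3, so the foot is P_0 − t·n = (1, 0, 11) − 3·(-2, 1, 2) = (7, -3, 5).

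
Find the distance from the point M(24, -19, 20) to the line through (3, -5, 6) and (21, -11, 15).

A direction vector is d = (18, -6, 9).
AP = (21, -14, 14), and AP × d = (-42, 63, 126).
|AP × d|² = 21609 and |d|² = 441, so the distance is √(21609/441) = √49 = 7.

7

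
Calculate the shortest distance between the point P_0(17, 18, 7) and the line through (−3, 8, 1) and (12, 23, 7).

A direction vector is d = (15, 15, 6).
AP = (20, 10, 6), and AP × d = (−30, −30, 150).
|AP × d|² = 24300 and |d|² = 486, so the distance is √(24300/486) = √50 = 5√2.

5√2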